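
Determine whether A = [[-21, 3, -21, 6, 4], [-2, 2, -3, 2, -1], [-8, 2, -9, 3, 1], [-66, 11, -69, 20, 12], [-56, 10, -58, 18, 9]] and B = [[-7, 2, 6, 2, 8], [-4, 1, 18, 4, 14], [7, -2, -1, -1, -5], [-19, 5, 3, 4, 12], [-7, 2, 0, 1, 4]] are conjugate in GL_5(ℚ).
No.

Both have characteristic polynomial (x - 1)^3(x + 1)^2, but the minimal polynomial of A is (x - 1)^3(x + 1)^2 while the minimal polynomial of B is (x - 1)^3(x + 1). The minimal polynomial is a similarity invariant, so A and B are not similar.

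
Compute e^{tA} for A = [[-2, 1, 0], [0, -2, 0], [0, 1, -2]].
A has Jordan form J = [[-2, 1, 0], [0, -2, 0], [0, 0, -2]] with A = PJP^{-1}, so e^{tA} = P e^{tJ} P^{-1}.

For a Jordan block J_k(λ), e^{tJ_k(λ)} = e^{λt} · (I + tN + t^2 N^2/2! + ... + t^{k-1} N^{k-1}/(k-1)!) where N is the nilpotent superdiagonal part.

Assembling the blocks and conjugating back gives the entries of e^{tA} as shown above.

e^{tA} = [[e^{-2*t}, t*e^{-2*t}, 0], [0, e^{-2*t}, 0], [0, t*e^{-2*t}, e^{-2*t}]]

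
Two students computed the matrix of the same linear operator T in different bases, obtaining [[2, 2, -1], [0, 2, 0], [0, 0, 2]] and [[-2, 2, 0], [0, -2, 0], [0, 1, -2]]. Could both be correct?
No.

trace(A) = 6 but trace(B) = -6. The trace is a similarity invariant, so A and B are not similar.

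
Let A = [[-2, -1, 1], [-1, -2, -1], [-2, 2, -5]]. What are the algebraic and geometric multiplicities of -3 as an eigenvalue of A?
algebraic multiplicity 3, geometric multiplicity 2

The characteristic polynomial is (x + 3)^3, so the factor x + 3 appears with exponent 3: the algebraic multiplicity is 3.

rank(A + 3I) = 1, so the eigenspace has dimension 3 - 1 = 2: the geometric multiplicity is 2.

Since 2 < 3, A is not diagonalizable.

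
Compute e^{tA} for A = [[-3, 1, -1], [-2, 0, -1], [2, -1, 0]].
e^{tA} = [[(1 - 2*t)*e^{-t}, t*e^{-t}, -t*e^{-t}], [-2*t*e^{-t}, (t + 1)*e^{-t}, -t*e^{-t}], [2*t*e^{-t}, -t*e^{-t}, (t + 1)*e^{-t}]]

A has Jordan form J = [[-1, 1, 0], [0, -1, 0], [0, 0, -1]] with A = PJP^{-1}, so e^{tA} = P e^{tJ} P^{-1}.

For a Jordan block J_k(λ), e^{tJ_k(λ)} = e^{λt} · (I + tN + t^2 N^2/2! + ... + t^{k-1} N^{k-1}/(k-1)!) where N is the nilpotent superdiagonal part.

Assembling the blocks and conjugating back gives the entries of e^{tA} as shown above.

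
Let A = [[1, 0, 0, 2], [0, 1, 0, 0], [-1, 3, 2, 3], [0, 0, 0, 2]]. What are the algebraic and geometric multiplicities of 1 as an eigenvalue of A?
The characteristic polynomial is (x - 2)^2(x - 1)^2, so the factor x - 1 appears with exponent 2: the algebraic multiplicity is 2.

rank(A - I) = 2, so the eigenspace has dimension 4 - 2 = 2: the geometric multiplicity is 2.

algebraic multiplicity 2, geometric multiplicity 2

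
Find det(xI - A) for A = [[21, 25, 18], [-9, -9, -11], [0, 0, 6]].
χ_A(x) = (x - 6)^3

xI - A = [[x - 21, -25, -18], [9, x + 9, 11], [0, 0, x - 6]].

Expanding det(xI - A) along the first row:
det(xI - A) = + (x - 21)·det([[x + 9, 11], [0, x - 6]]) - (-25)·det([[9, 11], [0, x - 6]]) + (-18)·det([[9, x + 9], [0, 0]]).

Evaluating gives χ_A(x) = x^3 - 18x^2 + 108x - 216 = (x - 6)^3.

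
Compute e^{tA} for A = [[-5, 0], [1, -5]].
A has Jordan form J = [[-5, 1], [0, -5]] with A = PJP^{-1}, so e^{tA} = P e^{tJ} P^{-1}.

For a Jordan block J_k(λ), e^{tJ_k(λ)} = e^{λt} · (I + tN + t^2 N^2/2! + ... + t^{k-1} N^{k-1}/(k-1)!) where N is the nilpotent superdiagonal part.

Assembling the blocks and conjugating back gives the entries of e^{tA} as shown above.

e^{tA} = [[e^{-5*t}, 0], [t*e^{-5*t}, e^{-5*t}]]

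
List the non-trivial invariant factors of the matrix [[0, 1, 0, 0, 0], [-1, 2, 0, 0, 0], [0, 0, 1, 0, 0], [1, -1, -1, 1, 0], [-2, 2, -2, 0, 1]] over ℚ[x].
The Jordan structure of A has elementary divisors (x - 1)^2, (x - 1)^2, (x - 1). Arranging the block sizes at each eigenvalue in decreasing order and taking row products gives the invariant factors.

Invariant factors (smallest first, each dividing the next): x - 1, (x - 1)^2, (x - 1)^2.

Check: the last factor (x - 1)^2 is the minimal polynomial, and the product (x - 1)^5 is the characteristic polynomial.

x - 1, (x - 1)^2, (x - 1)^2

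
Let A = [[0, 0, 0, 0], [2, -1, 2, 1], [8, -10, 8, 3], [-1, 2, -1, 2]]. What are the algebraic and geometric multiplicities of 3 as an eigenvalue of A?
algebraic multiplicity 3, geometric multiplicity 1

The characteristic polynomial is x(x - 3)^3, so the factor x - 3 appears with exponent 3: the algebraic multiplicity is 3.

rank(A - 3I) = 3, so the eigenspace has dimension 4 - 3 = 1: the geometric multiplicity is 1.

Since 1 < 3, A is not diagonalizable.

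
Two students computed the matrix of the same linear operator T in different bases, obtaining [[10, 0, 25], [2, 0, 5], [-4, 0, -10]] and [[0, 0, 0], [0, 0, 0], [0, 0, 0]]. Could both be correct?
Both have characteristic polynomial x^3, but the minimal polynomial of A is x^2 while the minimal polynomial of B is x. The minimal polynomial is a similarity invariant, so A and B are not similar.

No.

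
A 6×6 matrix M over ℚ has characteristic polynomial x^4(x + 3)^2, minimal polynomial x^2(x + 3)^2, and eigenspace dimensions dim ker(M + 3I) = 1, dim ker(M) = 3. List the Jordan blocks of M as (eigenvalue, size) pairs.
Jordan blocks: (-3, 2), (0, 2), (0, 1), (0, 1)

λ = -3: algebraic multiplicity 2 (exponent in χ_M), largest block size 2 (exponent in m_M), 1 block (geometric multiplicity). This forces block sizes [2].
λ = 0: algebraic multiplicity 4 (exponent in χ_M), largest block size 2 (exponent in m_M), 3 blocks (geometric multiplicity). These force block sizes [2, 1, 1].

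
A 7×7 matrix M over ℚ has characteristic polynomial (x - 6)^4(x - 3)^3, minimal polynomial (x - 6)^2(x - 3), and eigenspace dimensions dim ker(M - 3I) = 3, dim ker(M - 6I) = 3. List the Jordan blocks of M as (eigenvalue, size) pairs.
λ = 3: algebraic multiplicity 3 (exponent in χ_M), largest block size 1 (exponent in m_M), 3 blocks (geometric multiplicity). These force block sizes [1, 1, 1].
λ = 6: algebraic multiplicity 4 (exponent in χ_M), largest block size 2 (exponent in m_M), 3 blocks (geometric multiplicity). These force block sizes [2, 1, 1].

Jordan blocks: (3, 1), (3, 1), (3, 1), (6, 2), (6, 1), (6, 1)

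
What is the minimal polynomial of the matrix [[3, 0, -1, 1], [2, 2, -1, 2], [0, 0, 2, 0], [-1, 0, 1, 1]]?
m_A(x) = (x - 2)^2

The characteristic polynomial factors as (x - 2)^4. The minimal polynomial is ∏(x - λ)^{k_λ} where k_λ is the size of the largest Jordan block at λ.

For λ = 2: rank(A - 2I) = 2, and the largest Jordan block has size 2 (the smallest k with rank((A - 2I)^k) = rank((A - 2I)^(k+1))).

So m_A(x) = (x - 2)^2.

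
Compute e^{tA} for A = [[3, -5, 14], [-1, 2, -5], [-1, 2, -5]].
e^{tA} = [[3*t + 1, t*(3*t - 10)/2, t*(28 - 3*t)/2], [-t, -t^2/2 + 2*t + 1, t*(t - 10)/2], [-t, t*(4 - t)/2, t^2/2 - 5*t + 1]]

A has Jordan form J = [[0, 1, 0], [0, 0, 1], [0, 0, 0]] with A = PJP^{-1}, so e^{tA} = P e^{tJ} P^{-1}.

For a Jordan block J_k(λ), e^{tJ_k(λ)} = e^{λt} · (I + tN + t^2 N^2/2! + ... + t^{k-1} N^{k-1}/(k-1)!) where N is the nilpotent superdiagonal part.

Assembling the blocks and conjugating back gives the entries of e^{tA} as shown above.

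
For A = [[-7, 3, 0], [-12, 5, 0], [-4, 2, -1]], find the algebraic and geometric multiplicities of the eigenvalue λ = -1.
The characteristic polynomial is (x + 1)^3, so the factor x + 1 appears with exponent 3: the algebraic multiplicity is 3.

rank(A + I) = 1, so the eigenspace has dimension 3 - 1 = 2: the geometric multiplicity is 2.

Since 2 < 3, A is not diagonalizable.

algebraic multiplicity 3, geometric multiplicity 2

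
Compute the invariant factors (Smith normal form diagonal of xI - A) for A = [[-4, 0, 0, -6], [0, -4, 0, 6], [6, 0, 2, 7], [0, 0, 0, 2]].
x + 4, (x - 2)^2(x + 4)

The Jordan structure of A has elementary divisors (x + 4), (x + 4), (x - 2)^2. Arranging the block sizes at each eigenvalue in decreasing order and taking row products gives the invariant factors.

Invariant factors (smallest first, each dividing the next): x + 4, (x - 2)^2(x + 4).

Check: the last factor (x - 2)^2(x + 4) is the minimal polynomial, and the product (x - 2)^2(x + 4)^2 is the characteristic polynomial.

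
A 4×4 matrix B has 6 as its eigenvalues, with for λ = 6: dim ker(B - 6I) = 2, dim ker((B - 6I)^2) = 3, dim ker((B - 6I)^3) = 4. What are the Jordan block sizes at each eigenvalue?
λ = 6: successive nullity increments [2, 1, 1] count blocks of size ≥ k; block sizes are [3, 1].

Jordan blocks: (6, 3), (6, 1)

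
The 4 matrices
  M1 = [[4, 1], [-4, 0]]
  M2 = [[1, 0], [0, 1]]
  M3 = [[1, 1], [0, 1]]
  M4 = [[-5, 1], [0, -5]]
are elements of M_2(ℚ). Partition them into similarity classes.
4 classes: {M1}, {M2}, {M3}, {M4}

Characteristic polynomials: χ_{M1} = (x - 2)^2, χ_{M2} = (x - 1)^2, χ_{M3} = (x - 1)^2, χ_{M4} = (x + 5)^2.

{M1}: invariant factors (x - 2)^2.

{M2}: invariant factors x - 1, x - 1.

{M3}: invariant factors (x - 1)^2.

{M4}: invariant factors (x + 5)^2.

Matrices are similar if and only if their invariant-factor lists agree; the partition into similarity classes is {M1}, {M2}, {M3}, {M4}.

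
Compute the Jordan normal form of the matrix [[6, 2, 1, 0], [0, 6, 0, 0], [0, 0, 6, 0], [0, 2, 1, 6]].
J = [[6, 1, 0, 0], [0, 6, 0, 0], [0, 0, 6, 0], [0, 0, 0, 6]]

The characteristic polynomial is det(xI - A) = (x - 6)^4, so the eigenvalues are 6 (algebraic multiplicity 4).

For λ = 6: rank(A - 6I) = 1, rank((A - 6I)^2) = 0. The eigenspace has dimension 4 - 1 = 3, so there are 3 Jordan blocks; the rank sequence gives block sizes [2, 1, 1].

Assembling the blocks gives the Jordan form J above.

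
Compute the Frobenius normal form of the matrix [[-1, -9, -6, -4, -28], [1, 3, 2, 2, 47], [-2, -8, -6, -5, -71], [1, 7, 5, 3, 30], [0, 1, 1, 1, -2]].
R = [[0, 0, 0, 0, 27], [1, 0, 0, 0, 45], [0, 1, 0, 0, 27], [0, 0, 1, 0, 3], [0, 0, 0, 1, -3]]

The invariant factors of A (the non-unit diagonal entries of the Smith normal form of xI - A over ℚ[x]) are (x - 3)(x^2 + 3x + 3)^2, each dividing the next. The characteristic polynomial is their product, (x - 3)(x^2 + 3x + 3)^2.

The rational canonical form is the block-diagonal matrix of companion matrices C(f_i):
R = [[0, 0, 0, 0, 27], [1, 0, 0, 0, 45], [0, 1, 0, 0, 27], [0, 0, 1, 0, 3], [0, 0, 0, 1, -3]].

Note the characteristic polynomial does not split into linear factors over ℚ, so A has no Jordan form over ℚ; the rational canonical form exists over any field.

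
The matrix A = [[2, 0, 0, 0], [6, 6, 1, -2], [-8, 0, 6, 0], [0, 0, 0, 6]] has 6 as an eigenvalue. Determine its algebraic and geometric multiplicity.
The characteristic polynomial is (x - 6)^3(x - 2), so the factor x - 6 appears with exponent 3: the algebraic multiplicity is 3.

rank(A - 6I) = 2, so the eigenspace has dimension 4 - 2 = 2: the geometric multiplicity is 2.

Since 2 < 3, A is not diagonalizable.

algebraic multiplicity 3, geometric multiplicity 2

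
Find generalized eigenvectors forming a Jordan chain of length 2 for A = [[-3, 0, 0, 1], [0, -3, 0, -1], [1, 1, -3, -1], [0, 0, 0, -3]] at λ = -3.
We seek v_1 ∈ ker((A + 3I)^2) \ ker(A + 3I), then set v_{i+1} = (A + 3I) v_i.

One such chain is v_1 = [[0, 1, 0, 1]]^T, v_2 = [[1, -1, 0, 0]]^T. Check: (A + 3I) v_2 = [[0, 0, 0, 0]]^T = 0.

v_1 = [[0, 1, 0, 1]]^T, v_2 = [[1, -1, 0, 0]]^T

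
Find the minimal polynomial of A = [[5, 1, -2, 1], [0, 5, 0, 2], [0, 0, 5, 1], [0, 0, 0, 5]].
m_A(x) = (x - 5)^2

The characteristic polynomial factors as (x - 5)^4. The minimal polynomial is ∏(x - λ)^{k_λ} where k_λ is the size of the largest Jordan block at λ.

For λ = 5: rank(A - 5I) = 2, and the largest Jordan block has size 2 (the smallest k with rank((A - 5I)^k) = rank((A - 5I)^(k+1))).

So m_A(x) = (x - 5)^2.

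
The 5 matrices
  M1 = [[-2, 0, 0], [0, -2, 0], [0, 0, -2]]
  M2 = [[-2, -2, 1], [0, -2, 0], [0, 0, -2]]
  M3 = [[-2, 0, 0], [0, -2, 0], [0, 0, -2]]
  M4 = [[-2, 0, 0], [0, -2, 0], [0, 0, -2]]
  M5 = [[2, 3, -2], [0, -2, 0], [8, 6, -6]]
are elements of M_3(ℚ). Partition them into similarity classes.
Characteristic polynomials: χ_{M1} = (x + 2)^3, χ_{M2} = (x + 2)^3, χ_{M3} = (x + 2)^3, χ_{M4} = (x + 2)^3, χ_{M5} = (x + 2)^3.

{M1, M3, M4}: invariant factors x + 2, x + 2, x + 2.

{M2, M5}: invariant factors x + 2, (x + 2)^2.

Matrices are similar if and only if their invariant-factor lists agree; the partition into similarity classes is {M1, M3, M4}, {M2, M5}.

2 classes: {M1, M3, M4}, {M2, M5}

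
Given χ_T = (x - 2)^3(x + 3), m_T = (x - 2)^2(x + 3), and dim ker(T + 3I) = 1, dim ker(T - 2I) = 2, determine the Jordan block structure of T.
Jordan blocks: (-3, 1), (2, 2), (2, 1)

λ = -3: algebraic multiplicity 1 (exponent in χ_T), largest block size 1 (exponent in m_T), 1 block (geometric multiplicity). This forces block sizes [1].
λ = 2: algebraic multiplicity 3 (exponent in χ_T), largest block size 2 (exponent in m_T), 2 blocks (geometric multiplicity). These force block sizes [2, 1].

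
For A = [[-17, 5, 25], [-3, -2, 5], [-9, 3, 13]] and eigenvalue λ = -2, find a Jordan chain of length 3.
v_1 = [[-2, 0, -1]]^T, v_2 = [[5, 1, 3]]^T, v_3 = [[5, 0, 3]]^T

We seek v_1 ∈ ker((A + 2I)^3) \ ker((A + 2I)^2), then set v_{i+1} = (A + 2I) v_i.

One such chain is v_1 = [[-2, 0, -1]]^T, v_2 = [[5, 1, 3]]^T, v_3 = [[5, 0, 3]]^T. Check: (A + 2I) v_3 = [[0, 0, 0]]^T = 0.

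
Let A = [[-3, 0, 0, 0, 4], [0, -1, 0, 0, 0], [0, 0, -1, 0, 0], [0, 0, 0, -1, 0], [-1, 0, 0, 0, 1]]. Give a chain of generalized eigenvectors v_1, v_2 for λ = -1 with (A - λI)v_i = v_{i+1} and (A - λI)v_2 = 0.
We seek v_1 ∈ ker((A + I)^2) \ ker(A + I), then set v_{i+1} = (A + I) v_i.

One such chain is v_1 = [[-1, 0, 0, 0, 0]]^T, v_2 = [[2, 0, 0, 0, 1]]^T. Check: (A + I) v_2 = [[0, 0, 0, 0, 0]]^T = 0.

v_1 = [[-1, 0, 0, 0, 0]]^T, v_2 = [[2, 0, 0, 0, 1]]^T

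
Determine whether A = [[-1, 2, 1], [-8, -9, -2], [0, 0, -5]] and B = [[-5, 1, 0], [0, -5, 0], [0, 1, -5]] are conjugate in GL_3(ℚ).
Two matrices over a field are similar if and only if they have the same invariant factors.

Both A and B have characteristic polynomial (x + 5)^3 and minimal polynomial (x + 5)^2. Computing further, both have invariant factors x + 5, (x + 5)^2. Hence A and B are similar.

Yes.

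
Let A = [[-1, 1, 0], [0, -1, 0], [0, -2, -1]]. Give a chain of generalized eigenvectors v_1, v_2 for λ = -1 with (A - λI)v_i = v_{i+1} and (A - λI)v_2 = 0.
v_1 = [[-1, 1, 1]]^T, v_2 = [[1, 0, -2]]^T

We seek v_1 ∈ ker((A + I)^2) \ ker(A + I), then set v_{i+1} = (A + I) v_i.

One such chain is v_1 = [[-1, 1, 1]]^T, v_2 = [[1, 0, -2]]^T. Check: (A + I) v_2 = [[0, 0, 0]]^T = 0.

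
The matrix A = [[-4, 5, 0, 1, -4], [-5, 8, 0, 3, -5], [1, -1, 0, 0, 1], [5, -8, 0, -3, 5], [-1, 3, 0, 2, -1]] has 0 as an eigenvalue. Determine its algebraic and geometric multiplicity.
The characteristic polynomial is x^5, so the factor x appears with exponent 5: the algebraic multiplicity is 5.

rank(A) = 2, so the eigenspace has dimension 5 - 2 = 3: the geometric multiplicity is 3.

Since 3 < 5, A is not diagonalizable.

algebraic multiplicity 5, geometric multiplicity 3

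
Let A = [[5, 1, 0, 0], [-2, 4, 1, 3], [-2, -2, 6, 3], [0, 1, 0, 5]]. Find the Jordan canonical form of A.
J = [[5, 1, 0, 0], [0, 5, 1, 0], [0, 0, 5, 0], [0, 0, 0, 5]]

The characteristic polynomial is det(xI - A) = (x - 5)^4, so the eigenvalues are 5 (algebraic multiplicity 4).

For λ = 5: rank(A - 5I) = 2, rank((A - 5I)^2) = 1, rank((A - 5I)^3) = 0. The eigenspace has dimension 4 - 2 = 2, so there are 2 Jordan blocks; the rank sequence gives block sizes [3, 1].

Assembling the blocks gives the Jordan form J above.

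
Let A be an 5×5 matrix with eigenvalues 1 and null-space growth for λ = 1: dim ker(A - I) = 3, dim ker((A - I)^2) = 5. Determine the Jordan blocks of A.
Jordan blocks: (1, 2), (1, 2), (1, 1)

λ = 1: successive nullity increments [3, 2] count blocks of size ≥ k; block sizes are [2, 2, 1].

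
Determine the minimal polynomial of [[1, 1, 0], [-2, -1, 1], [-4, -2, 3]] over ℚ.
m_A(x) = (x - 1)^3

The characteristic polynomial factors as (x - 1)^3. The minimal polynomial is ∏(x - λ)^{k_λ} where k_λ is the size of the largest Jordan block at λ.

For λ = 1: rank(A - I) = 2, and the largest Jordan block has size 3 (the smallest k with rank((A - I)^k) = rank((A - I)^(k+1))).

So m_A(x) = (x - 1)^3.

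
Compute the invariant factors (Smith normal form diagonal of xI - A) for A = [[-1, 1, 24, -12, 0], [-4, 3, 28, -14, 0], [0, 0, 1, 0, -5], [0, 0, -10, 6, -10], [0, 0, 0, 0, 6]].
(x - 6)(x - 1), (x - 6)(x - 1)^2

The Jordan structure of A has elementary divisors (x - 1)^2, (x - 1), (x - 6), (x - 6). Arranging the block sizes at each eigenvalue in decreasing order and taking row products gives the invariant factors.

Invariant factors (smallest first, each dividing the next): (x - 6)(x - 1), (x - 6)(x - 1)^2.

Check: the last factor (x - 6)(x - 1)^2 is the minimal polynomial, and the product (x - 6)^2(x - 1)^3 is the characteristic polynomial.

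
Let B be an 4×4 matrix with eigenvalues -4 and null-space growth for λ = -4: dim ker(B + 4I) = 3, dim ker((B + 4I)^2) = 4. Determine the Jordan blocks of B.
Jordan blocks: (-4, 2), (-4, 1), (-4, 1)

λ = -4: successive nullity increments [3, 1] count blocks of size ≥ k; block sizes are [2, 1, 1].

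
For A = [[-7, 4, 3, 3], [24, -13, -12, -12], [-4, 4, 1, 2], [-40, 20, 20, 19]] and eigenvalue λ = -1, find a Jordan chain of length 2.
v_1 = [[0, 1, 2, -3]]^T, v_2 = [[1, 0, 2, 0]]^T

We seek v_1 ∈ ker((A + I)^2) \ ker(A + I), then set v_{i+1} = (A + I) v_i.

One such chain is v_1 = [[0, 1, 2, -3]]^T, v_2 = [[1, 0, 2, 0]]^T. Check: (A + I) v_2 = [[0, 0, 0, 0]]^T = 0.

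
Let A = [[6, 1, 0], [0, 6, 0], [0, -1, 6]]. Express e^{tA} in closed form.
A has Jordan form J = [[6, 1, 0], [0, 6, 0], [0, 0, 6]] with A = PJP^{-1}, so e^{tA} = P e^{tJ} P^{-1}.

For a Jordan block J_k(λ), e^{tJ_k(λ)} = e^{λt} · (I + tN + t^2 N^2/2! + ... + t^{k-1} N^{k-1}/(k-1)!) where N is the nilpotent superdiagonal part.

Assembling the blocks and conjugating back gives the entries of e^{tA} as shown above.

e^{tA} = [[e^{6*t}, t*e^{6*t}, 0], [0, e^{6*t}, 0], [0, -t*e^{6*t}, e^{6*t}]]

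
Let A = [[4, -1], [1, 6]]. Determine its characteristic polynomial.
χ_A(x) = (x - 5)^2

xI - A = [[x - 4, 1], [-1, x - 6]].

Expanding det(xI - A) along the first row:
det(xI - A) = + (x - 4)·det([[x - 6]]) - (1)·det([[-1]]).

Evaluating gives χ_A(x) = x^2 - 10x + 25 = (x - 5)^2.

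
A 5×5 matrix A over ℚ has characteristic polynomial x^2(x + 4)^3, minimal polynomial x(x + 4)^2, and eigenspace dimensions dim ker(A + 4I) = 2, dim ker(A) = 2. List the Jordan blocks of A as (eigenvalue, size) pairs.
λ = -4: algebraic multiplicity 3 (exponent in χ_A), largest block size 2 (exponent in m_A), 2 blocks (geometric multiplicity). These force block sizes [2, 1].
λ = 0: algebraic multiplicity 2 (exponent in χ_A), largest block size 1 (exponent in m_A), 2 blocks (geometric multiplicity). These force block sizes [1, 1].

Jordan blocks: (-4, 2), (-4, 1), (0, 1), (0, 1)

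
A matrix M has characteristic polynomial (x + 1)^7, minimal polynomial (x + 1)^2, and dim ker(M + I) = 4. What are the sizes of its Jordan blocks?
Jordan blocks: (-1, 2), (-1, 2), (-1, 2), (-1, 1)

λ = -1: algebraic multiplicity 7 (exponent in χ_M), largest block size 2 (exponent in m_M), 4 blocks (geometric multiplicity). These force block sizes [2, 2, 2, 1].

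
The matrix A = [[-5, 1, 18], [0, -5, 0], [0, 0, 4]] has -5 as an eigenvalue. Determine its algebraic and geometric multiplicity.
algebraic multiplicity 2, geometric multiplicity 1

The characteristic polynomial is (x - 4)(x + 5)^2, so the factor x + 5 appears with exponent 2: the algebraic multiplicity is 2.

rank(A + 5I) = 2, so the eigenspace has dimension 3 - 2 = 1: the geometric multiplicity is 1.

Since 1 < 2, A is not diagonalizable.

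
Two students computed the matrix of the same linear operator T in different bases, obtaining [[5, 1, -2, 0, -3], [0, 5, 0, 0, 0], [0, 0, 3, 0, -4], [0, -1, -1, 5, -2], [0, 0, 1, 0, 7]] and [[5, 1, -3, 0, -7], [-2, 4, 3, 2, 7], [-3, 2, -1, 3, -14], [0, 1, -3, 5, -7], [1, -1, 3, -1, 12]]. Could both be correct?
No.

Both have characteristic polynomial (x - 5)^5, but the minimal polynomial of A is (x - 5)^3 while the minimal polynomial of B is (x - 5)^2. The minimal polynomial is a similarity invariant, so A and B are not similar.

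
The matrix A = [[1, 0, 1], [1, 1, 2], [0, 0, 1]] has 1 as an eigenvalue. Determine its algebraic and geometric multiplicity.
algebraic multiplicity 3, geometric multiplicity 1

The characteristic polynomial is (x - 1)^3, so the factor x - 1 appears with exponent 3: the algebraic multiplicity is 3.

rank(A - I) = 2, so the eigenspace has dimension 3 - 2 = 1: the geometric multiplicity is 1.

Since 1 < 3, A is not diagonalizable.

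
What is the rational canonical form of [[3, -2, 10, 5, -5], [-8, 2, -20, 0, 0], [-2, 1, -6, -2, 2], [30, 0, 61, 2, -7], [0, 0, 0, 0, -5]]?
R = [[-5, 0, 0, 0, 0], [0, 0, 0, 0, 0], [0, 1, 0, 0, 0], [0, 0, 1, 0, 30], [0, 0, 0, 1, 1]]

The invariant factors of A (the non-unit diagonal entries of the Smith normal form of xI - A over ℚ[x]) are x + 5, x^2(x - 6)(x + 5), each dividing the next. The characteristic polynomial is their product, x^2(x - 6)(x + 5)^2.

The rational canonical form is the block-diagonal matrix of companion matrices C(f_i):
R = [[-5, 0, 0, 0, 0], [0, 0, 0, 0, 0], [0, 1, 0, 0, 0], [0, 0, 1, 0, 30], [0, 0, 0, 1, 1]].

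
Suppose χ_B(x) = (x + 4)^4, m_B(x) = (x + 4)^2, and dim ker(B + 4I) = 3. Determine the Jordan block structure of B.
Jordan blocks: (-4, 2), (-4, 1), (-4, 1)

λ = -4: algebraic multiplicity 4 (exponent in χ_B), largest block size 2 (exponent in m_B), 3 blocks (geometric multiplicity). These force block sizes [2, 1, 1].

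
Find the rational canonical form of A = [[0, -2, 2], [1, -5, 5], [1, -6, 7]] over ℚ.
R = [[0, 0, 2], [1, 0, 5], [0, 1, 2]]

The invariant factors of A (the non-unit diagonal entries of the Smith normal form of xI - A over ℚ[x]) are (x + 1)(x^2 - 3x - 2), each dividing the next. The characteristic polynomial is their product, (x + 1)(x^2 - 3x - 2).

The rational canonical form is the block-diagonal matrix of companion matrices C(f_i):
R = [[0, 0, 2], [1, 0, 5], [0, 1, 2]].

Note the characteristic polynomial does not split into linear factors over ℚ, so A has no Jordan form over ℚ; the rational canonical form exists over any field.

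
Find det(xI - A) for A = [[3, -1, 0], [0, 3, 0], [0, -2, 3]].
xI - A = [[x - 3, 1, 0], [0, x - 3, 0], [0, 2, x - 3]].

Expanding det(xI - A) along the first row:
det(xI - A) = + (x - 3)·det([[x - 3, 0], [2, x - 3]]) - (1)·det([[0, 0], [0, x - 3]]) + (0)·det([[0, x - 3], [0, 2]]).

Evaluating gives χ_A(x) = x^3 - 9x^2 + 27x - 27 = (x - 3)^3.

χ_A(x) = (x - 3)^3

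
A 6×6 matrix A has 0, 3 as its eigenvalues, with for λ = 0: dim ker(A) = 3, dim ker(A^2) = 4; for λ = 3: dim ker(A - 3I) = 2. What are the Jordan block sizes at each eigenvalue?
Jordan blocks: (0, 2), (0, 1), (0, 1), (3, 1), (3, 1)

λ = 0: successive nullity increments [3, 1] count blocks of size ≥ k; block sizes are [2, 1, 1].
λ = 3: successive nullity increments [2] count blocks of size ≥ k; block sizes are [1, 1].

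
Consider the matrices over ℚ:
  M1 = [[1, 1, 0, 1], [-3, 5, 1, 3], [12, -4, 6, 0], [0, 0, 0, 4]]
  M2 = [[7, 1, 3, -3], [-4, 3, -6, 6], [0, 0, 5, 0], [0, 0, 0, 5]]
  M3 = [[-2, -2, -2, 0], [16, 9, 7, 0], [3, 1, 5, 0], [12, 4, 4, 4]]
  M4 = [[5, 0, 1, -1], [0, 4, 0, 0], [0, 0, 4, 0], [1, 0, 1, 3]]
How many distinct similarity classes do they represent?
Characteristic polynomials: χ_{M1} = (x - 4)^4, χ_{M2} = (x - 5)^4, χ_{M3} = (x - 4)^4, χ_{M4} = (x - 4)^4.

{M1, M3}: invariant factors x - 4, (x - 4)^3.

{M2}: invariant factors x - 5, x - 5, (x - 5)^2.

{M4}: invariant factors x - 4, x - 4, (x - 4)^2.

Matrices are similar if and only if their invariant-factor lists agree; the partition into similarity classes is {M1, M3}, {M2}, {M4}.

3 classes: {M1, M3}, {M2}, {M4}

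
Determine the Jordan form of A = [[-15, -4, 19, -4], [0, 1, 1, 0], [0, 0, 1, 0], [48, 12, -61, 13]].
J = [[-3, 0, 0, 0], [0, 1, 1, 0], [0, 0, 1, 0], [0, 0, 0, 1]]

The characteristic polynomial is det(xI - A) = (x - 1)^3(x + 3), so the eigenvalues are -3 (algebraic multiplicity 1), 1 (algebraic multiplicity 3).

For λ = -3: algebraic multiplicity 1 gives one 1×1 block.

For λ = 1: rank(A - I) = 2, rank((A - I)^2) = 1. The eigenspace has dimension 4 - 2 = 2, so there are 2 Jordan blocks; the rank sequence gives block sizes [2, 1].

Assembling the blocks gives the Jordan form J above.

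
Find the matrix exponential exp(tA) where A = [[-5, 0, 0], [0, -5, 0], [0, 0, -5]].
A has Jordan form J = [[-5, 0, 0], [0, -5, 0], [0, 0, -5]] with A = PJP^{-1}, so e^{tA} = P e^{tJ} P^{-1}.

For a Jordan block J_k(λ), e^{tJ_k(λ)} = e^{λt} · (I + tN + t^2 N^2/2! + ... + t^{k-1} N^{k-1}/(k-1)!) where N is the nilpotent superdiagonal part.

Assembling the blocks and conjugating back gives the entries of e^{tA} as shown above.

e^{tA} = [[e^{-5*t}, 0, 0], [0, e^{-5*t}, 0], [0, 0, e^{-5*t}]]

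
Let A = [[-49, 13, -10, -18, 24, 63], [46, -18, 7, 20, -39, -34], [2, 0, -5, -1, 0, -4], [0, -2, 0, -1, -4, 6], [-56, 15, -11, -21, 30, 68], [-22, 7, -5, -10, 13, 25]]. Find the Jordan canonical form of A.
J = [[-5, 1, 0, 0, 0, 0], [0, -5, 0, 0, 0, 0], [0, 0, -5, 1, 0, 0], [0, 0, 0, -5, 0, 0], [0, 0, 0, 0, 1, 1], [0, 0, 0, 0, 0, 1]]

The characteristic polynomial is det(xI - A) = (x - 1)^2(x + 5)^4, so the eigenvalues are -5 (algebraic multiplicity 4), 1 (algebraic multiplicity 2).

For λ = -5: rank(A + 5I) = 4, rank((A + 5I)^2) = 2. The eigenspace has dimension 6 - 4 = 2, so there are 2 Jordan blocks; the rank sequence gives block sizes [2, 2].

For λ = 1: rank(A - I) = 5, rank((A - I)^2) = 4. The eigenspace has dimension 6 - 5 = 1, so there is 1 Jordan block; the rank sequence gives block sizes [2].

Assembling the blocks gives the Jordan form J above.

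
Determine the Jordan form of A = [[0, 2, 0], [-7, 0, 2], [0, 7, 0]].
The characteristic polynomial is det(xI - A) = x^3, so the eigenvalues are 0 (algebraic multiplicity 3).

For λ = 0: rank(A) = 2, rank(A^2) = 1, rank(A^3) = 0. The eigenspace has dimension 3 - 2 = 1, so there is 1 Jordan block; the rank sequence gives block sizes [3].

Assembling the blocks gives the Jordan form J above.

J = [[0, 1, 0], [0, 0, 1], [0, 0, 0]]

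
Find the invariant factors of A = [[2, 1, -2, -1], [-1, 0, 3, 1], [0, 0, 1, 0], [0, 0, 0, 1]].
The Jordan structure of A has elementary divisors (x - 1)^3, (x - 1). Arranging the block sizes at each eigenvalue in decreasing order and taking row products gives the invariant factors.

Invariant factors (smallest first, each dividing the next): x - 1, (x - 1)^3.

Check: the last factor (x - 1)^3 is the minimal polynomial, and the product (x - 1)^4 is the characteristic polynomial.

x - 1, (x - 1)^3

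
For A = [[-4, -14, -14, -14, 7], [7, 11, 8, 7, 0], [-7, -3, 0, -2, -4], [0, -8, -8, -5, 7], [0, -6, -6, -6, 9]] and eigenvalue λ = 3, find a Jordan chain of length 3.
v_1 = [[-1, 1, -1, 1, 1]]^T, v_2 = [[0, 0, 1, -1, 0]]^T, v_3 = [[0, 1, -1, 0, 0]]^T

We seek v_1 ∈ ker((A - 3I)^3) \ ker((A - 3I)^2), then set v_{i+1} = (A - 3I) v_i.

One such chain is v_1 = [[-1, 1, -1, 1, 1]]^T, v_2 = [[0, 0, 1, -1, 0]]^T, v_3 = [[0, 1, -1, 0, 0]]^T. Check: (A - 3I) v_3 = [[0, 0, 0, 0, 0]]^T = 0.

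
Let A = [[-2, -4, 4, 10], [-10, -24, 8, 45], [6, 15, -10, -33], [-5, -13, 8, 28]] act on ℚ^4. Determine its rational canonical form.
R = [[0, 0, 0, 0], [1, 0, 0, 4], [0, 1, 0, -15], [0, 0, 1, -8]]

The invariant factors of A (the non-unit diagonal entries of the Smith normal form of xI - A over ℚ[x]) are x(x + 4)(x^2 + 4x - 1), each dividing the next. The characteristic polynomial is their product, x(x + 4)(x^2 + 4x - 1).

The rational canonical form is the block-diagonal matrix of companion matrices C(f_i):
R = [[0, 0, 0, 0], [1, 0, 0, 4], [0, 1, 0, -15], [0, 0, 1, -8]].

Note the characteristic polynomial does not split into linear factors over ℚ, so A has no Jordan form over ℚ; the rational canonical form exists over any field.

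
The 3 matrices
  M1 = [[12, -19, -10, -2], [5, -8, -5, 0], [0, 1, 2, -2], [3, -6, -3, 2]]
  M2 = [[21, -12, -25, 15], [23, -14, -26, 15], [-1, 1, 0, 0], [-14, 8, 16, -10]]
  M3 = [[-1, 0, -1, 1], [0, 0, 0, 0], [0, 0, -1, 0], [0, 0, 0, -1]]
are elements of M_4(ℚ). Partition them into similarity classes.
3 classes: {M1}, {M2}, {M3}

Characteristic polynomials: χ_{M1} = (x - 2)^4, χ_{M2} = x(x + 1)^3, χ_{M3} = x(x + 1)^3.

{M1}: invariant factors x - 2, (x - 2)^3.

{M2}: invariant factors x(x + 1)^3.

{M3}: invariant factors x + 1, x(x + 1)^2.

Matrices are similar if and only if their invariant-factor lists agree; the partition into similarity classes is {M1}, {M2}, {M3}.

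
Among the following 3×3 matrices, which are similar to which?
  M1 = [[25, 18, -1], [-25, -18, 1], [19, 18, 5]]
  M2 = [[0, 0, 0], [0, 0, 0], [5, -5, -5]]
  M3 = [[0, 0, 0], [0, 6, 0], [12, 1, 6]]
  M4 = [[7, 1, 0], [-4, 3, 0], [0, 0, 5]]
3 classes: {M1, M3}, {M2}, {M4}

Characteristic polynomials: χ_{M1} = x(x - 6)^2, χ_{M2} = x^2(x + 5), χ_{M3} = x(x - 6)^2, χ_{M4} = (x - 5)^3.

{M1, M3}: invariant factors x(x - 6)^2.

{M2}: invariant factors x, x(x + 5).

{M4}: invariant factors x - 5, (x - 5)^2.

Matrices are similar if and only if their invariant-factor lists agree; the partition into similarity classes is {M1, M3}, {M2}, {M4}.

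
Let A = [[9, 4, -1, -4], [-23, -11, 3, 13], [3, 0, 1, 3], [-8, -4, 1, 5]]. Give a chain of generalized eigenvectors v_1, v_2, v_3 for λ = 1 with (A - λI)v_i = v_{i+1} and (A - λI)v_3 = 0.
We seek v_1 ∈ ker((A - I)^3) \ ker((A - I)^2), then set v_{i+1} = (A - I) v_i.

One such chain is v_1 = [[0, 2, 2, 1]]^T, v_2 = [[2, -5, 3, -2]]^T, v_3 = [[1, -3, 0, -1]]^T. Check: (A - I) v_3 = [[0, 0, 0, 0]]^T = 0.

v_1 = [[0, 2, 2, 1]]^T, v_2 = [[2, -5, 3, -2]]^T, v_3 = [[1, -3, 0, -1]]^T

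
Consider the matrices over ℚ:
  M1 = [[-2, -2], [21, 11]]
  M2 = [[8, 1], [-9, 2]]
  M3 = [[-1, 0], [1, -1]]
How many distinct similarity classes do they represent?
Characteristic polynomials: χ_{M1} = (x - 5)(x - 4), χ_{M2} = (x - 5)^2, χ_{M3} = (x + 1)^2.

{M1}: invariant factors (x - 5)(x - 4).

{M2}: invariant factors (x - 5)^2.

{M3}: invariant factors (x + 1)^2.

Matrices are similar if and only if their invariant-factor lists agree; the partition into similarity classes is {M1}, {M2}, {M3}.

3 classes: {M1}, {M2}, {M3}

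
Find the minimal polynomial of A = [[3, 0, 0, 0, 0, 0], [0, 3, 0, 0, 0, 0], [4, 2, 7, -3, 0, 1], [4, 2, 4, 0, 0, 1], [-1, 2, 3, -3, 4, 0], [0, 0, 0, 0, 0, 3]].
The characteristic polynomial factors as (x - 4)^2(x - 3)^4. The minimal polynomial is ∏(x - λ)^{k_λ} where k_λ is the size of the largest Jordan block at λ.

For λ = 3: rank(A - 3I) = 2, and the largest Jordan block has size 1 (the smallest k with rank((A - 3I)^k) = rank((A - 3I)^(k+1))).
For λ = 4: rank(A - 4I) = 4, and the largest Jordan block has size 1 (the smallest k with rank((A - 4I)^k) = rank((A - 4I)^(k+1))).

So m_A(x) = (x - 4)(x - 3).

m_A(x) = (x - 4)(x - 3)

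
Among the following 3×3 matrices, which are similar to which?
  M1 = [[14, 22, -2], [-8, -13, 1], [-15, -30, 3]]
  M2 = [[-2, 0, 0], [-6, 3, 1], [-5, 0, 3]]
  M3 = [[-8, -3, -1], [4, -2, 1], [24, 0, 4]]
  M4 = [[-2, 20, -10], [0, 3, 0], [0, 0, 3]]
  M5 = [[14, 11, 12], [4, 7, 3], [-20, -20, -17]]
3 classes: {M1, M2, M5}, {M3}, {M4}

Characteristic polynomials: χ_{M1} = (x - 3)^2(x + 2), χ_{M2} = (x - 3)^2(x + 2), χ_{M3} = (x + 2)^3, χ_{M4} = (x - 3)^2(x + 2), χ_{M5} = (x - 3)^2(x + 2).

{M1, M2, M5}: invariant factors (x - 3)^2(x + 2).

{M3}: invariant factors (x + 2)^3.

{M4}: invariant factors x - 3, (x - 3)(x + 2).

Matrices are similar if and only if their invariant-factor lists agree; the partition into similarity classes is {M1, M2, M5}, {M3}, {M4}.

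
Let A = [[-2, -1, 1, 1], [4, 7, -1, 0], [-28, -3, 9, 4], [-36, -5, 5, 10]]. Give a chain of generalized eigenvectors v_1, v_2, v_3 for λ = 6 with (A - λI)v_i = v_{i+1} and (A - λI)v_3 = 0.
We seek v_1 ∈ ker((A - 6I)^3) \ ker((A - 6I)^2), then set v_{i+1} = (A - 6I) v_i.

One such chain is v_1 = [[2, -1, 6, 8]]^T, v_2 = [[-1, 1, -3, -5]]^T, v_3 = [[-1, 0, -4, -4]]^T. Check: (A - 6I) v_3 = [[0, 0, 0, 0]]^T = 0.

v_1 = [[2, -1, 6, 8]]^T, v_2 = [[-1, 1, -3, -5]]^T, v_3 = [[-1, 0, -4, -4]]^T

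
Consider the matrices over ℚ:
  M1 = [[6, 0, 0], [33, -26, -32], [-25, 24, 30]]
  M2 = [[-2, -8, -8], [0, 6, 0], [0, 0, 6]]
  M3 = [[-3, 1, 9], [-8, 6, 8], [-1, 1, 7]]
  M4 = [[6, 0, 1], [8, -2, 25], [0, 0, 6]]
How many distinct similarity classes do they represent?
Characteristic polynomials: χ_{M1} = (x - 6)^2(x + 2), χ_{M2} = (x - 6)^2(x + 2), χ_{M3} = (x - 6)^2(x + 2), χ_{M4} = (x - 6)^2(x + 2).

{M1, M3, M4}: invariant factors (x - 6)^2(x + 2).

{M2}: invariant factors x - 6, (x - 6)(x + 2).

Matrices are similar if and only if their invariant-factor lists agree; the partition into similarity classes is {M1, M3, M4}, {M2}.

2 classes: {M1, M3, M4}, {M2}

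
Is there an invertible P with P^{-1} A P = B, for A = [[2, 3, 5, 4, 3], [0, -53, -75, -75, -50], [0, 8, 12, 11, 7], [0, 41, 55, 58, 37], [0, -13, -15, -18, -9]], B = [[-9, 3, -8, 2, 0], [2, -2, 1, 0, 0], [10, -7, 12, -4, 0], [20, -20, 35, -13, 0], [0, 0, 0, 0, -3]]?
trace(A) = 10 but trace(B) = -15. The trace is a similarity invariant, so A and B are not similar.

No.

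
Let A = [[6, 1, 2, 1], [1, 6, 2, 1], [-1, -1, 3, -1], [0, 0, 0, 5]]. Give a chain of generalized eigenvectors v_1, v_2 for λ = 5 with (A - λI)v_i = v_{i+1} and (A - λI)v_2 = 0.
We seek v_1 ∈ ker((A - 5I)^2) \ ker(A - 5I), then set v_{i+1} = (A - 5I) v_i.

One such chain is v_1 = [[0, 1, 0, 0]]^T, v_2 = [[1, 1, -1, 0]]^T. Check: (A - 5I) v_2 = [[0, 0, 0, 0]]^T = 0.

v_1 = [[0, 1, 0, 0]]^T, v_2 = [[1, 1, -1, 0]]^T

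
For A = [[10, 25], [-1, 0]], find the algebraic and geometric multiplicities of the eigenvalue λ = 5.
algebraic multiplicity 2, geometric multiplicity 1

The characteristic polynomial is (x - 5)^2, so the factor x - 5 appears with exponent 2: the algebraic multiplicity is 2.

rank(A - 5I) = 1, so the eigenspace has dimension 2 - 1 = 1: the geometric multiplicity is 1.

Since 1 < 2, A is not diagonalizable.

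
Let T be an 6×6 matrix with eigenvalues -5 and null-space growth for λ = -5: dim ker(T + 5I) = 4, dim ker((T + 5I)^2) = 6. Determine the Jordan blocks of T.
Jordan blocks: (-5, 2), (-5, 2), (-5, 1), (-5, 1)

λ = -5: successive nullity increments [4, 2] count blocks of size ≥ k; block sizes are [2, 2, 1, 1].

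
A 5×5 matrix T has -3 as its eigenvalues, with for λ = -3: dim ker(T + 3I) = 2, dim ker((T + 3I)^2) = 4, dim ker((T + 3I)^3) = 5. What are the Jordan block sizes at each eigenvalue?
Jordan blocks: (-3, 3), (-3, 2)

λ = -3: successive nullity increments [2, 2, 1] count blocks of size ≥ k; block sizes are [3, 2].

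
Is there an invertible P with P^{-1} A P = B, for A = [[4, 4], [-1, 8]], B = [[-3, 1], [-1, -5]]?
No.

trace(A) = 12 but trace(B) = -8. The trace is a similarity invariant, so A and B are not similar.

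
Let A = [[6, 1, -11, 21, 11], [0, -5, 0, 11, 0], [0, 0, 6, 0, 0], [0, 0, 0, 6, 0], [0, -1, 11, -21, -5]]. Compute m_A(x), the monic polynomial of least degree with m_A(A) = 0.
m_A(x) = (x - 6)(x + 5)^2

The characteristic polynomial factors as (x - 6)^3(x + 5)^2. The minimal polynomial is ∏(x - λ)^{k_λ} where k_λ is the size of the largest Jordan block at λ.

For λ = -5: rank(A + 5I) = 4, and the largest Jordan block has size 2 (the smallest k with rank((A + 5I)^k) = rank((A + 5I)^(k+1))).
For λ = 6: rank(A - 6I) = 2, and the largest Jordan block has size 1 (the smallest k with rank((A - 6I)^k) = rank((A - 6I)^(k+1))).

So m_A(x) = (x - 6)(x + 5)^2.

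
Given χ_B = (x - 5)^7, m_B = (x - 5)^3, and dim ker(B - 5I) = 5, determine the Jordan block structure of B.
Jordan blocks: (5, 3), (5, 1), (5, 1), (5, 1), (5, 1)

λ = 5: algebraic multiplicity 7 (exponent in χ_B), largest block size 3 (exponent in m_B), 5 blocks (geometric multiplicity). These force block sizes [3, 1, 1, 1, 1].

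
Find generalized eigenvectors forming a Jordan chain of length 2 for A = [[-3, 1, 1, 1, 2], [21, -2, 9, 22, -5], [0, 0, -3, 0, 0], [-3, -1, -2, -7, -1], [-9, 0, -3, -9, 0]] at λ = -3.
v_1 = [[0, -2, 0, 0, 1]]^T, v_2 = [[0, -7, 0, 1, 3]]^T

We seek v_1 ∈ ker((A + 3I)^2) \ ker(A + 3I), then set v_{i+1} = (A + 3I) v_i.

One such chain is v_1 = [[0, -2, 0, 0, 1]]^T, v_2 = [[0, -7, 0, 1, 3]]^T. Check: (A + 3I) v_2 = [[0, 0, 0, 0, 0]]^T = 0.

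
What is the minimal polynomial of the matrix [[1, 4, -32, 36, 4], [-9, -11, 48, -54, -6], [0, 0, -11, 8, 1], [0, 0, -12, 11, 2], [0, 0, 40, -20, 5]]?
m_A(x) = (x - 5)^2(x + 5)^2

The characteristic polynomial factors as (x - 5)^2(x + 5)^3. The minimal polynomial is ∏(x - λ)^{k_λ} where k_λ is the size of the largest Jordan block at λ.

For λ = -5: rank(A + 5I) = 3, and the largest Jordan block has size 2 (the smallest k with rank((A + 5I)^k) = rank((A + 5I)^(k+1))).
For λ = 5: rank(A - 5I) = 4, and the largest Jordan block has size 2 (the smallest k with rank((A - 5I)^k) = rank((A - 5I)^(k+1))).

So m_A(x) = (x - 5)^2(x + 5)^2.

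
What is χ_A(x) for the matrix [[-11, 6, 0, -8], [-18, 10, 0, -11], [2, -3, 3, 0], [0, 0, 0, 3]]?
xI - A = [[x + 11, -6, 0, 8], [18, x - 10, 0, 11], [-2, 3, x - 3, 0], [0, 0, 0, x - 3]].

Expanding det(xI - A) along the first row:
det(xI - A) = + (x + 11)·det([[x - 10, 0, 11], [3, x - 3, 0], [0, 0, x - 3]]) - (-6)·det([[18, 0, 11], [-2, x - 3, 0], [0, 0, x - 3]]) + (0)·det([[18, x - 10, 11], [-2, 3, 0], [0, 0, x - 3]]) - (8)·det([[18, x - 10, 0], [-2, 3, x - 3], [0, 0, 0]]).

Evaluating gives χ_A(x) = x^4 - 5x^3 + x^2 + 21x - 18 = (x - 3)^2(x - 1)(x + 2).

χ_A(x) = (x - 3)^2(x - 1)(x + 2)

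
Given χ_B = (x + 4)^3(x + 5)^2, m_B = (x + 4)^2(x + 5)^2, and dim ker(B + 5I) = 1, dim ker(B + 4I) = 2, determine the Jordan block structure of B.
λ = -5: algebraic multiplicity 2 (exponent in χ_B), largest block size 2 (exponent in m_B), 1 block (geometric multiplicity). This forces block sizes [2].
λ = -4: algebraic multiplicity 3 (exponent in χ_B), largest block size 2 (exponent in m_B), 2 blocks (geometric multiplicity). These force block sizes [2, 1].

Jordan blocks: (-5, 2), (-4, 2), (-4, 1)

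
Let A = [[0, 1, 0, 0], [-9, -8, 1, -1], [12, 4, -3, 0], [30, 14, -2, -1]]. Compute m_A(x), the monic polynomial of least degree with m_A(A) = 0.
m_A(x) = (x + 3)^3

The characteristic polynomial factors as (x + 3)^4. The minimal polynomial is ∏(x - λ)^{k_λ} where k_λ is the size of the largest Jordan block at λ.

For λ = -3: rank(A + 3I) = 2, and the largest Jordan block has size 3 (the smallest k with rank((A + 3I)^k) = rank((A + 3I)^(k+1))).

So m_A(x) = (x + 3)^3.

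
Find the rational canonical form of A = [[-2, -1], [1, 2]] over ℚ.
The invariant factors of A (the non-unit diagonal entries of the Smith normal form of xI - A over ℚ[x]) are x^2 - 3, each dividing the next. The characteristic polynomial is their product, x^2 - 3.

The rational canonical form is the block-diagonal matrix of companion matrices C(f_i):
R = [[0, 3], [1, 0]].

Note the characteristic polynomial does not split into linear factors over ℚ, so A has no Jordan form over ℚ; the rational canonical form exists over any field.

R = [[0, 3], [1, 0]]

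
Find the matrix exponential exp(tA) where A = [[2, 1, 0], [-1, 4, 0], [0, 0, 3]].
e^{tA} = [[(1 - t)*e^{3*t}, t*e^{3*t}, 0], [-t*e^{3*t}, (t + 1)*e^{3*t}, 0], [0, 0, e^{3*t}]]

A has Jordan form J = [[3, 1, 0], [0, 3, 0], [0, 0, 3]] with A = PJP^{-1}, so e^{tA} = P e^{tJ} P^{-1}.

For a Jordan block J_k(λ), e^{tJ_k(λ)} = e^{λt} · (I + tN + t^2 N^2/2! + ... + t^{k-1} N^{k-1}/(k-1)!) where N is the nilpotent superdiagonal part.

Assembling the blocks and conjugating back gives the entries of e^{tA} as shown above.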